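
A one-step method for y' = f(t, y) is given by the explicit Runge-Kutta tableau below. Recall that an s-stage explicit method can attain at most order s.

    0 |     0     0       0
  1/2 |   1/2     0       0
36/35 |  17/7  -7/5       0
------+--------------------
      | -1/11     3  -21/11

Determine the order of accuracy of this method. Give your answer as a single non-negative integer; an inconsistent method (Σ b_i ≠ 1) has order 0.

b = (-1/11, 3, -21/11)
c = (0, 1/2, 36/35)
Ac = (0, 0, -7/10)
Σ b_i: (-1/11)·1 + 3·1 + (-21/11)·1 = 1 ✓
b·c: 3·1/2 + (-21/11)·36/35 = -51/110 ≠ 1/2 ⇒ order 1.

1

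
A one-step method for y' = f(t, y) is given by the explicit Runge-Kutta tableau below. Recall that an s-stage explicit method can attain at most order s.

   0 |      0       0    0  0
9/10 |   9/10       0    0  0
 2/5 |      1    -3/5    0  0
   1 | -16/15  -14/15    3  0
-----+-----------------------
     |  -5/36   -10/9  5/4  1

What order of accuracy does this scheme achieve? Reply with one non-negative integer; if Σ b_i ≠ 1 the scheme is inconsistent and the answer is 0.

b = (-5/36, -10/9, 5/4, 1)
c = (0, 9/10, 2/5, 1)
Ac = (0, 0, -27/50, 9/25)
Σ b_i: (-5/36)·1 + (-10/9)·1 + 5/4·1 + 1·1 = 1 ✓
b·c: (-10/9)·9/10 + 5/4·2/5 + 1·1 = 1/2 ✓
b·c²: (-10/9)·81/100 + 5/4·4/25 + 1·1 = 3/10 ≠ 1/3 ⇒ order 2.
b·Ac: 5/4·(-27/50) + 1·9/25 = -63/200 ≠ 1/6

2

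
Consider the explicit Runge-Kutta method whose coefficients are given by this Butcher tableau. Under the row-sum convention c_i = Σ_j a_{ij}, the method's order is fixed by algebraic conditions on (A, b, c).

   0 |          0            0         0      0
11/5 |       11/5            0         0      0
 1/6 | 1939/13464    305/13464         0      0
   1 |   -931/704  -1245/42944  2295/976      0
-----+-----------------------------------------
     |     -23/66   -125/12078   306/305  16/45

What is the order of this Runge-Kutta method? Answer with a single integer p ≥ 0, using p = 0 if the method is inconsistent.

4

b = (-23/66, -125/12078, 306/305, 16/45)
c = (0, 11/5, 1/6, 1)
Ac = (0, 0, 61/1224, 21/64)
Σ b_i: (-23/66)·1 + (-125/12078)·1 + 306/305·1 + 16/45·1 = 1 ✓
b·c: (-125/12078)·11/5 + 306/305·1/6 + 16/45·1 = 1/2 ✓
b·c²: (-125/12078)·121/25 + 306/305·1/36 + 16/45·1 = 1/3 ✓
b·Ac: 306/305·61/1224 + 16/45·21/64 = 1/6 ✓
b·c³: (-125/12078)·1331/125 + 306/305·1/216 + 16/45·1 = 1/4 ✓
b·(c∘Ac): 306/305·61/7344 + 16/45·21/64 = 1/8 ✓
b·Ac²: 306/305·671/6120 + 16/45·(-3/40) = 1/12 ✓
b·A²c: 16/45·15/128 = 1/24 ✓; 4 stages ⇒ order 4.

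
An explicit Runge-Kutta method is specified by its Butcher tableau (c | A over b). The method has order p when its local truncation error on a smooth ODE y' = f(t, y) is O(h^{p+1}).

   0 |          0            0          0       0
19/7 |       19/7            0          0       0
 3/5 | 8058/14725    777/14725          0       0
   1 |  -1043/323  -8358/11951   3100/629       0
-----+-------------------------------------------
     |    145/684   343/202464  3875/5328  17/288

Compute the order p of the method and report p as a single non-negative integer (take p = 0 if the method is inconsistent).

4

b = (145/684, 343/202464, 3875/5328, 17/288)
c = (0, 19/7, 3/5, 1)
Ac = (0, 0, 111/775, 18/17)
Σ b_i: 145/684·1 + 343/202464·1 + 3875/5328·1 + 17/288·1 = 1 ✓
b·c: 343/202464·19/7 + 3875/5328·3/5 + 17/288·1 = 1/2 ✓
b·c²: 343/202464·361/49 + 3875/5328·9/25 + 17/288·1 = 1/3 ✓
b·Ac: 3875/5328·111/775 + 17/288·18/17 = 1/6 ✓
b·c³: 343/202464·6859/343 + 3875/5328·27/125 + 17/288·1 = 1/4 ✓
b·(c∘Ac): 3875/5328·333/3875 + 17/288·18/17 = 1/8 ✓
b·Ac²: 3875/5328·2109/5425 + 17/288·(-402/119) = 1/12 ✓
b·A²c: 17/288·12/17 = 1/24 ✓; 4 stages ⇒ order 4.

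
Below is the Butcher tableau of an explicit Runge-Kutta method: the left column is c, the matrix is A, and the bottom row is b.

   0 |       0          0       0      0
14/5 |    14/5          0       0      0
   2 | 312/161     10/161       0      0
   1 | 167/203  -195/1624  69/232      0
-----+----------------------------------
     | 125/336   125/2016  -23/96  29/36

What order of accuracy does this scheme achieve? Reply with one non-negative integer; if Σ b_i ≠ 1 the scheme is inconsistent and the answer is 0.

b = (125/336, 125/2016, -23/96, 29/36)
c = (0, 14/5, 2, 1)
Ac = (0, 0, 4/23, 15/58)
Σ b_i: 125/336·1 + 125/2016·1 + (-23/96)·1 + 29/36·1 = 1 ✓
b·c: 125/2016·14/5 + (-23/96)·2 + 29/36·1 = 1/2 ✓
b·c²: 125/2016·196/25 + (-23/96)·4 + 29/36·1 = 1/3 ✓
b·Ac: (-23/96)·4/23 + 29/36·15/58 = 1/6 ✓
b·c³: 125/2016·2744/125 + (-23/96)·8 + 29/36·1 = 1/4 ✓
b·(c∘Ac): (-23/96)·8/23 + 29/36·15/58 = 1/8 ✓
b·Ac²: (-23/96)·56/115 + 29/36·36/145 = 1/12 ✓
b·A²c: 29/36·3/58 = 1/24 ✓; 4 stages ⇒ order 4.

4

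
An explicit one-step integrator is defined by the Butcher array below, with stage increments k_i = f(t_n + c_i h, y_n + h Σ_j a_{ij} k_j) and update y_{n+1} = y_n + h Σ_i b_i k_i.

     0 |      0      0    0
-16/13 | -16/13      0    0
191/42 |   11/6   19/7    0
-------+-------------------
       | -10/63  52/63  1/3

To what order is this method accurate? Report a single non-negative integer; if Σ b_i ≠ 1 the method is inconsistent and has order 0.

b = (-10/63, 52/63, 1/3)
c = (0, -16/13, 191/42)
Ac = (0, 0, -304/91)
Σ b_i: (-10/63)·1 + 52/63·1 + 1/3·1 = 1 ✓
b·c: 52/63·(-16/13) + 1/3·191/42 = 1/2 ✓
b·c²: 52/63·256/169 + 1/3·36481/1764 = 560269/68796 ≠ 1/3 ⇒ order 2.
b·Ac: 1/3·(-304/91) = -304/273 ≠ 1/6

2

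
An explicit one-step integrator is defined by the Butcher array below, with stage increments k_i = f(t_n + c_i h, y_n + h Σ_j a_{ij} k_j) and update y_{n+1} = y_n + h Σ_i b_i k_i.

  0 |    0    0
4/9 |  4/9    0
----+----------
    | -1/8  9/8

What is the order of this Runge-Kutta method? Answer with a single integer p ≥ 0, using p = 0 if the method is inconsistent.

2

b = (-1/8, 9/8)
c = (0, 4/9)
Σ b_i: (-1/8)·1 + 9/8·1 = 1 ✓
b·c: 9/8·4/9 = 1/2 ✓; 2 stages ⇒ order 2.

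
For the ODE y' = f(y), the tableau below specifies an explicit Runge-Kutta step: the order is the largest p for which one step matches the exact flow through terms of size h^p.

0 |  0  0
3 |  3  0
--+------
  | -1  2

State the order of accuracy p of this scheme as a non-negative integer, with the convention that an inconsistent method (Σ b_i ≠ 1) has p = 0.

1

b = (-1, 2)
c = (0, 3)
Σ b_i: (-1)·1 + 2·1 = 1 ✓
b·c: 2·3 = 6 ≠ 1/2 ⇒ order 1.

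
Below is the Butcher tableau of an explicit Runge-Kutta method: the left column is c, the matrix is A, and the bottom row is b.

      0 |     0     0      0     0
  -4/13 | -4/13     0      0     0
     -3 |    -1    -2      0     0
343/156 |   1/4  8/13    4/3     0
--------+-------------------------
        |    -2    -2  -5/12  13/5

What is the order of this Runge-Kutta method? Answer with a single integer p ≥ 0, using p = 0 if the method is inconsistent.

b = (-2, -2, -5/12, 13/5)
c = (0, -4/13, -3, 343/156)
Ac = (0, 0, 8/13, -708/169)
Σ b_i: (-2)·1 + (-2)·1 + (-5/12)·1 + 13/5·1 = -109/60 ≠ 1 ⇒ order 0.

0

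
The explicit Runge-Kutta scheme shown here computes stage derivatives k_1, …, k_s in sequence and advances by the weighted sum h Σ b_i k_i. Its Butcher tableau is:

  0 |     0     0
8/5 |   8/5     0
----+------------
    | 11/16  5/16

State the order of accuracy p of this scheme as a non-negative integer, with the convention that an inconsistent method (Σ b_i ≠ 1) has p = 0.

2

b = (11/16, 5/16)
c = (0, 8/5)
Σ b_i: 11/16·1 + 5/16·1 = 1 ✓
b·c: 5/16·8/5 = 1/2 ✓; 2 stages ⇒ order 2.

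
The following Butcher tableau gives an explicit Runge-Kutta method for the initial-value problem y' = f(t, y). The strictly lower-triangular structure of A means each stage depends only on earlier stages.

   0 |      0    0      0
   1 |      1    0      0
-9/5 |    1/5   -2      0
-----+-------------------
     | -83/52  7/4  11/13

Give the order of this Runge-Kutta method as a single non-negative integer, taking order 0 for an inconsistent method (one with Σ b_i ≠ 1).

1

b = (-83/52, 7/4, 11/13)
c = (0, 1, -9/5)
Ac = (0, 0, -2)
Σ b_i: (-83/52)·1 + 7/4·1 + 11/13·1 = 1 ✓
b·c: 7/4·1 + 11/13·(-9/5) = 59/260 ≠ 1/2 ⇒ order 1.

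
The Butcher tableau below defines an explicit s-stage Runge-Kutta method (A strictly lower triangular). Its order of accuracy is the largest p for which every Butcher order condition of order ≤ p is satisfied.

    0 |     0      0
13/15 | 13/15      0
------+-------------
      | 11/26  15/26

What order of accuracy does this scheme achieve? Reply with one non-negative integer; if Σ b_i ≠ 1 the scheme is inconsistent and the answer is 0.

b = (11/26, 15/26)
c = (0, 13/15)
Σ b_i: 11/26·1 + 15/26·1 = 1 ✓
b·c: 15/26·13/15 = 1/2 ✓; 2 stages ⇒ order 2.

2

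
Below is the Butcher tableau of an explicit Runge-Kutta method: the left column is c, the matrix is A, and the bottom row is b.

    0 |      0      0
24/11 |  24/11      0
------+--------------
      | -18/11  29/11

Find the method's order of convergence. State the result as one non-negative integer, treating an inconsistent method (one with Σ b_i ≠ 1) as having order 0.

b = (-18/11, 29/11)
c = (0, 24/11)
Σ b_i: (-18/11)·1 + 29/11·1 = 1 ✓
b·c: 29/11·24/11 = 696/121 ≠ 1/2 ⇒ order 1.

1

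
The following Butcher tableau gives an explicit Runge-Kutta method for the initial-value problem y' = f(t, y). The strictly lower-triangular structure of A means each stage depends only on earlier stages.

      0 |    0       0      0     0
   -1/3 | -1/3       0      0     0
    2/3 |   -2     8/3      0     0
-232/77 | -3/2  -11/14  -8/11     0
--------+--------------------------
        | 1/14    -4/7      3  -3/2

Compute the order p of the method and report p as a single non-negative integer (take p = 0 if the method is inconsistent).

1

b = (1/14, -4/7, 3, -3/2)
c = (0, -1/3, 2/3, -232/77)
Ac = (0, 0, -8/9, -103/462)
Σ b_i: 1/14·1 + (-4/7)·1 + 3·1 + (-3/2)·1 = 1 ✓
b·c: (-4/7)·(-1/3) + 3·2/3 + (-3/2)·(-232/77) = 1550/231 ≠ 1/2 ⇒ order 1.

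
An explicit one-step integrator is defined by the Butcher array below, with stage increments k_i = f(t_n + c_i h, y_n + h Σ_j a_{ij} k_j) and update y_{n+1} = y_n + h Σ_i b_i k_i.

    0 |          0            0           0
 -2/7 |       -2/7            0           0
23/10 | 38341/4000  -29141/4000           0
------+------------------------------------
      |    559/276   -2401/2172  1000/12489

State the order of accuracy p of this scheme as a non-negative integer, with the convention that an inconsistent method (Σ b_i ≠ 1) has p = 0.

3

b = (559/276, -2401/2172, 1000/12489)
c = (0, -2/7, 23/10)
Ac = (0, 0, 4163/2000)
Σ b_i: 559/276·1 + (-2401/2172)·1 + 1000/12489·1 = 1 ✓
b·c: (-2401/2172)·(-2/7) + 1000/12489·23/10 = 1/2 ✓
b·c²: (-2401/2172)·4/49 + 1000/12489·529/100 = 1/3 ✓
b·Ac: 1000/12489·4163/2000 = 1/6 ✓; 3 stages ⇒ order 3.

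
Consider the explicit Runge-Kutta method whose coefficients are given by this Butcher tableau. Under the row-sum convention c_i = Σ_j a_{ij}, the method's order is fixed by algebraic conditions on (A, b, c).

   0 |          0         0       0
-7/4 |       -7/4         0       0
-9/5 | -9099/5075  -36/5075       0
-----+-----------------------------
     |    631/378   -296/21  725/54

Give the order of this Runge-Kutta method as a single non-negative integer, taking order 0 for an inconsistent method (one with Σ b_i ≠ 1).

b = (631/378, -296/21, 725/54)
c = (0, -7/4, -9/5)
Ac = (0, 0, 9/725)
Σ b_i: 631/378·1 + (-296/21)·1 + 725/54·1 = 1 ✓
b·c: (-296/21)·(-7/4) + 725/54·(-9/5) = 1/2 ✓
b·c²: (-296/21)·49/16 + 725/54·81/25 = 1/3 ✓
b·Ac: 725/54·9/725 = 1/6 ✓; 3 stages ⇒ order 3.

3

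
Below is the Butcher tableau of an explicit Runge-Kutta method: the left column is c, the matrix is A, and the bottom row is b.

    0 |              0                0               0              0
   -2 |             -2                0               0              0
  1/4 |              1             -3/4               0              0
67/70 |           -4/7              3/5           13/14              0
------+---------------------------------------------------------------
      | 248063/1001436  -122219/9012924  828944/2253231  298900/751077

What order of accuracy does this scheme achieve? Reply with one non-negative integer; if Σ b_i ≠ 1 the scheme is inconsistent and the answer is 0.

b = (248063/1001436, -122219/9012924, 828944/2253231, 298900/751077)
c = (0, -2, 1/4, 67/70)
Ac = (0, 0, 3/2, -271/280)
Σ b_i: 248063/1001436·1 + (-122219/9012924)·1 + 828944/2253231·1 + 298900/751077·1 = 1 ✓
b·c: (-122219/9012924)·(-2) + 828944/2253231·1/4 + 298900/751077·67/70 = 1/2 ✓
b·c²: (-122219/9012924)·4 + 828944/2253231·1/16 + 298900/751077·4489/4900 = 1/3 ✓
b·Ac: 828944/2253231·3/2 + 298900/751077·(-271/280) = 1/6 ✓
b·c³: (-122219/9012924)·(-8) + 828944/2253231·1/64 + 298900/751077·300763/343000 = 16234877/35050260 ≠ 1/4 ⇒ order 3.
b·(c∘Ac): 828944/2253231·3/8 + 298900/751077·(-18157/19600) = -231035/1001436 ≠ 1/8
b·Ac²: 828944/2253231·(-3) + 298900/751077·2753/1120 = -251299/2002872 ≠ 1/12
b·A²c: 298900/751077·39/28 = 138775/250359 ≠ 1/24

3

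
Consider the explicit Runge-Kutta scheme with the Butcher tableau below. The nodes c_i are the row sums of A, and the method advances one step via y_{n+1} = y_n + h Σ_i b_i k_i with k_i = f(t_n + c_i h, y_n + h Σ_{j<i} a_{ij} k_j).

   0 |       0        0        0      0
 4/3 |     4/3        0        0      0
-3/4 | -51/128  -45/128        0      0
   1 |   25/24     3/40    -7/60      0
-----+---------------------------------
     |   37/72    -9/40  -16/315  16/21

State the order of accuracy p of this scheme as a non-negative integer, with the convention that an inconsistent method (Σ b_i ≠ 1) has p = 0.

b = (37/72, -9/40, -16/315, 16/21)
c = (0, 4/3, -3/4, 1)
Ac = (0, 0, -15/32, 3/16)
Σ b_i: 37/72·1 + (-9/40)·1 + (-16/315)·1 + 16/21·1 = 1 ✓
b·c: (-9/40)·4/3 + (-16/315)·(-3/4) + 16/21·1 = 1/2 ✓
b·c²: (-9/40)·16/9 + (-16/315)·9/16 + 16/21·1 = 1/3 ✓
b·Ac: (-16/315)·(-15/32) + 16/21·3/16 = 1/6 ✓
b·c³: (-9/40)·64/27 + (-16/315)·(-27/64) + 16/21·1 = 1/4 ✓
b·(c∘Ac): (-16/315)·45/128 + 16/21·3/16 = 1/8 ✓
b·Ac²: (-16/315)·(-5/8) + 16/21·13/192 = 1/12 ✓
b·A²c: 16/21·7/128 = 1/24 ✓; 4 stages ⇒ order 4.

4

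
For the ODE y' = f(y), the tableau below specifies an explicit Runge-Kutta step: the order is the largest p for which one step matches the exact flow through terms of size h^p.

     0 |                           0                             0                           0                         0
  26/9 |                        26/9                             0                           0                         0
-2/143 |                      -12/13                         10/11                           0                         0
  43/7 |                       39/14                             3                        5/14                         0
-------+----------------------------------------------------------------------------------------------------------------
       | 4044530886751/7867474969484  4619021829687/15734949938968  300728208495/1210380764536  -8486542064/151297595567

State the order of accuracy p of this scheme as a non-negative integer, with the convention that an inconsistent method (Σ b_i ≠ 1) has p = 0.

3

b = (4044530886751/7867474969484, 4619021829687/15734949938968, 300728208495/1210380764536, -8486542064/151297595567)
c = (0, 26/9, -2/143, 43/7)
Ac = (0, 0, 260/99, 26011/3003)
Σ b_i: 4044530886751/7867474969484·1 + 4619021829687/15734949938968·1 + 300728208495/1210380764536·1 + (-8486542064/151297595567)·1 = 1 ✓
b·c: 4619021829687/15734949938968·26/9 + 300728208495/1210380764536·(-2/143) + (-8486542064/151297595567)·43/7 = 1/2 ✓
b·c²: 4619021829687/15734949938968·676/81 + 300728208495/1210380764536·4/20449 + (-8486542064/151297595567)·1849/49 = 1/3 ✓
b·Ac: 300728208495/1210380764536·260/99 + (-8486542064/151297595567)·26011/3003 = 1/6 ✓
b·c³: 4619021829687/15734949938968·17576/729 + 300728208495/1210380764536·(-8/2924207) + (-8486542064/151297595567)·79507/343 = -24226154520098878/4089120115389309 ≠ 1/4 ⇒ order 3.
b·(c∘Ac): 300728208495/1210380764536·(-40/1089) + (-8486542064/151297595567)·1118473/21021 = -452927690907/151297595567 ≠ 1/8
b·Ac²: 300728208495/1210380764536·6760/891 + (-8486542064/151297595567)·96764938/3864861 = 280787119452493/584160016484187 ≠ 1/12
b·A²c: (-8486542064/151297595567)·650/693 = -71639640800/1361678360103 ≠ 1/24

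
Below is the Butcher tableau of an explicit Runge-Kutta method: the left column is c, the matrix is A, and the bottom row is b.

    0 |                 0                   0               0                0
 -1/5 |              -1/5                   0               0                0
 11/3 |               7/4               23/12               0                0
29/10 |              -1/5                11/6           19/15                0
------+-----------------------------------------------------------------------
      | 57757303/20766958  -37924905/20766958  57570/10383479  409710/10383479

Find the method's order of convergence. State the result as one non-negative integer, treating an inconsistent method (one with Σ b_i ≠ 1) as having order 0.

b = (57757303/20766958, -37924905/20766958, 57570/10383479, 409710/10383479)
c = (0, -1/5, 11/3, 29/10)
Ac = (0, 0, -23/60, 77/18)
Σ b_i: 57757303/20766958·1 + (-37924905/20766958)·1 + 57570/10383479·1 + 409710/10383479·1 = 1 ✓
b·c: (-37924905/20766958)·(-1/5) + 57570/10383479·11/3 + 409710/10383479·29/10 = 1/2 ✓
b·c²: (-37924905/20766958)·1/25 + 57570/10383479·121/9 + 409710/10383479·841/100 = 1/3 ✓
b·Ac: 57570/10383479·(-23/60) + 409710/10383479·77/18 = 1/6 ✓
b·c³: (-37924905/20766958)·(-1/125) + 57570/10383479·1331/27 + 409710/10383479·24389/1000 = 402892901/322245900 ≠ 1/4 ⇒ order 3.
b·(c∘Ac): 57570/10383479·(-253/180) + 409710/10383479·2233/180 = 15005287/31150437 ≠ 1/8
b·Ac²: 57570/10383479·23/300 + 409710/10383479·23089/1350 = 21760351/32224590 ≠ 1/12
b·A²c: 409710/10383479·(-437/900) = -5968109/311504370 ≠ 1/24

3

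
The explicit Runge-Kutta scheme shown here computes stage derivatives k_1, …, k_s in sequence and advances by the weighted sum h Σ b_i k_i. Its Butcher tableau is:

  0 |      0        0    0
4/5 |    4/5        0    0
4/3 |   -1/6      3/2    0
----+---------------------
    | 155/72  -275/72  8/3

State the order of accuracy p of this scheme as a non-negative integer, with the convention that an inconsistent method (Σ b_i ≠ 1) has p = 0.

2

b = (155/72, -275/72, 8/3)
c = (0, 4/5, 4/3)
Ac = (0, 0, 6/5)
Σ b_i: 155/72·1 + (-275/72)·1 + 8/3·1 = 1 ✓
b·c: (-275/72)·4/5 + 8/3·4/3 = 1/2 ✓
b·c²: (-275/72)·16/25 + 8/3·16/9 = 62/27 ≠ 1/3 ⇒ order 2.
b·Ac: 8/3·6/5 = 16/5 ≠ 1/6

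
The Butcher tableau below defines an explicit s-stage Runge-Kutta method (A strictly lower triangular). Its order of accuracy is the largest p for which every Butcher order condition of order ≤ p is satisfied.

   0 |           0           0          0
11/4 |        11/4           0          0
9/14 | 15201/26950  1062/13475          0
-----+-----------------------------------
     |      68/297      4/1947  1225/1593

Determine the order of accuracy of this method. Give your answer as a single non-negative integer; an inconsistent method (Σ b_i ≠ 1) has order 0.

3

b = (68/297, 4/1947, 1225/1593)
c = (0, 11/4, 9/14)
Ac = (0, 0, 531/2450)
Σ b_i: 68/297·1 + 4/1947·1 + 1225/1593·1 = 1 ✓
b·c: 4/1947·11/4 + 1225/1593·9/14 = 1/2 ✓
b·c²: 4/1947·121/16 + 1225/1593·81/196 = 1/3 ✓
b·Ac: 1225/1593·531/2450 = 1/6 ✓; 3 stages ⇒ order 3.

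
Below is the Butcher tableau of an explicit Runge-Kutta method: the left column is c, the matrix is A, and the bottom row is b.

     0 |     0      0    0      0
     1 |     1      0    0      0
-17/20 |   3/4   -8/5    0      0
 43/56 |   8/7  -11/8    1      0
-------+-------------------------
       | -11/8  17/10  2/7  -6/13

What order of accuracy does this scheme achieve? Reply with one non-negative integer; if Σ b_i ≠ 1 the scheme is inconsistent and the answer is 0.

b = (-11/8, 17/10, 2/7, -6/13)
c = (0, 1, -17/20, 43/56)
Ac = (0, 0, -8/5, -89/40)
Σ b_i: (-11/8)·1 + 17/10·1 + 2/7·1 + (-6/13)·1 = 543/3640 ≠ 1 ⇒ order 0.

0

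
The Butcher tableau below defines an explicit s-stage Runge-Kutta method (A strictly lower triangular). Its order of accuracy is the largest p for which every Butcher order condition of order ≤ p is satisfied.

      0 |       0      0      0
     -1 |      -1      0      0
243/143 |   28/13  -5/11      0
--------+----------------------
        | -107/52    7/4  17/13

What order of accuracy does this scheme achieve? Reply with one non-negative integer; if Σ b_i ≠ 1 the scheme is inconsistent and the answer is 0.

b = (-107/52, 7/4, 17/13)
c = (0, -1, 243/143)
Ac = (0, 0, 5/11)
Σ b_i: (-107/52)·1 + 7/4·1 + 17/13·1 = 1 ✓
b·c: 7/4·(-1) + 17/13·243/143 = 3511/7436 ≠ 1/2 ⇒ order 1.

1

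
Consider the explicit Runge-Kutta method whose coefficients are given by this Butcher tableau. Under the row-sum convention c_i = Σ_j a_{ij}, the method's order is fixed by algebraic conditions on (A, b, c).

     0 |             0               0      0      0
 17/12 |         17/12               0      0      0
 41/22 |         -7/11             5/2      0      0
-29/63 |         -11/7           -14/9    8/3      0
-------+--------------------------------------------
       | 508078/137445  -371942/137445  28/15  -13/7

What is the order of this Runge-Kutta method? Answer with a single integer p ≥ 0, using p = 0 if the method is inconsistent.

2

b = (508078/137445, -371942/137445, 28/15, -13/7)
c = (0, 17/12, 41/22, -29/63)
Ac = (0, 0, 85/24, 1643/594)
Σ b_i: 508078/137445·1 + (-371942/137445)·1 + 28/15·1 + (-13/7)·1 = 1 ✓
b·c: (-371942/137445)·17/12 + 28/15·41/22 + (-13/7)·(-29/63) = 1/2 ✓
b·c²: (-371942/137445)·289/144 + 28/15·1681/484 + (-13/7)·841/3969 = 88569659/134469720 ≠ 1/3 ⇒ order 2.
b·Ac: 28/15·85/24 + (-13/7)·1643/594 = 3065/2079 ≠ 1/6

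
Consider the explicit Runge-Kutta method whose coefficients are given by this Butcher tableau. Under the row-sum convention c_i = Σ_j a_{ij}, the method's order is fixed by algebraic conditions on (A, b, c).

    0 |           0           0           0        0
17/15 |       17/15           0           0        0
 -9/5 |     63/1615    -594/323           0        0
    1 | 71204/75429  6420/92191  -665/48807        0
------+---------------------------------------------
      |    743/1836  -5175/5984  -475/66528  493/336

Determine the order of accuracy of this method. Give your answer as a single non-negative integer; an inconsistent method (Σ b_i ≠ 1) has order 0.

4

b = (743/1836, -5175/5984, -475/66528, 493/336)
c = (0, 17/15, -9/5, 1)
Ac = (0, 0, -198/95, 3/29)
Σ b_i: 743/1836·1 + (-5175/5984)·1 + (-475/66528)·1 + 493/336·1 = 1 ✓
b·c: (-5175/5984)·17/15 + (-475/66528)·(-9/5) + 493/336·1 = 1/2 ✓
b·c²: (-5175/5984)·289/225 + (-475/66528)·81/25 + 493/336·1 = 1/3 ✓
b·Ac: (-475/66528)·(-198/95) + 493/336·3/29 = 1/6 ✓
b·c³: (-5175/5984)·4913/3375 + (-475/66528)·(-729/125) + 493/336·1 = 1/4 ✓
b·(c∘Ac): (-475/66528)·1782/475 + 493/336·3/29 = 1/8 ✓
b·Ac²: (-475/66528)·(-1122/475) + 493/336·67/1479 = 1/12 ✓
b·A²c: 493/336·14/493 = 1/24 ✓; 4 stages ⇒ order 4.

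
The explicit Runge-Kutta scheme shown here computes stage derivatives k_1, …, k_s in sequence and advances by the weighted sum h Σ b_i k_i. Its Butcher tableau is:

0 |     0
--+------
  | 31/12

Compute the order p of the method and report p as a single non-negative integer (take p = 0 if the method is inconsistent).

0

b = (31/12)
c = (0)
Σ b_i: 31/12·1 = 31/12 ≠ 1 ⇒ order 0.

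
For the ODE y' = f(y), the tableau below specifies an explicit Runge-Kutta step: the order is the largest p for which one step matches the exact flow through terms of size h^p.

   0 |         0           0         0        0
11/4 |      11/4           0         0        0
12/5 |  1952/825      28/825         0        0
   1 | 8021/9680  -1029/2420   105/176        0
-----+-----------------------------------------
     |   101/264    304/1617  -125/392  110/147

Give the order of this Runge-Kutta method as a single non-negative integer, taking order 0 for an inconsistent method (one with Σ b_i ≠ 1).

b = (101/264, 304/1617, -125/392, 110/147)
c = (0, 11/4, 12/5, 1)
Ac = (0, 0, 7/75, 21/80)
Σ b_i: 101/264·1 + 304/1617·1 + (-125/392)·1 + 110/147·1 = 1 ✓
b·c: 304/1617·11/4 + (-125/392)·12/5 + 110/147·1 = 1/2 ✓
b·c²: 304/1617·121/16 + (-125/392)·144/25 + 110/147·1 = 1/3 ✓
b·Ac: (-125/392)·7/75 + 110/147·21/80 = 1/6 ✓
b·c³: 304/1617·1331/64 + (-125/392)·1728/125 + 110/147·1 = 1/4 ✓
b·(c∘Ac): (-125/392)·28/125 + 110/147·21/80 = 1/8 ✓
b·Ac²: (-125/392)·77/300 + 110/147·777/3520 = 1/12 ✓
b·A²c: 110/147·49/880 = 1/24 ✓; 4 stages ⇒ order 4.

4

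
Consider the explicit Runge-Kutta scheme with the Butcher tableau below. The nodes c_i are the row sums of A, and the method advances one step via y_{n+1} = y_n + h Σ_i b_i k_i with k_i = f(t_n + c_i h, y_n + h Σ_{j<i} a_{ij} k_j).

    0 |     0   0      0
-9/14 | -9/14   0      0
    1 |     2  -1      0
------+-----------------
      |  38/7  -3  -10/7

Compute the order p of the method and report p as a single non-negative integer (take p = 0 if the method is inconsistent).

2

b = (38/7, -3, -10/7)
c = (0, -9/14, 1)
Ac = (0, 0, 9/14)
Σ b_i: 38/7·1 + (-3)·1 + (-10/7)·1 = 1 ✓
b·c: (-3)·(-9/14) + (-10/7)·1 = 1/2 ✓
b·c²: (-3)·81/196 + (-10/7)·1 = -523/196 ≠ 1/3 ⇒ order 2.
b·Ac: (-10/7)·9/14 = -45/49 ≠ 1/6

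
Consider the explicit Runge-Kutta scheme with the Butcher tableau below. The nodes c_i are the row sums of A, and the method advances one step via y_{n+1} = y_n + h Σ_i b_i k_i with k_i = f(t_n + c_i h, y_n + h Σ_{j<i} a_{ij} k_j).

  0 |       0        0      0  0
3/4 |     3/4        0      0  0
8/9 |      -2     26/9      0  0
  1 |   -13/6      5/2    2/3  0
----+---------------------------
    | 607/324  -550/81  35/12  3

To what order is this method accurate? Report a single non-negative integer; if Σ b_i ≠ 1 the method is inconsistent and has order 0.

2

b = (607/324, -550/81, 35/12, 3)
c = (0, 3/4, 8/9, 1)
Ac = (0, 0, 13/6, 533/216)
Σ b_i: 607/324·1 + (-550/81)·1 + 35/12·1 + 3·1 = 1 ✓
b·c: (-550/81)·3/4 + 35/12·8/9 + 3·1 = 1/2 ✓
b·c²: (-550/81)·9/16 + 35/12·64/81 + 3·1 = 2887/1944 ≠ 1/3 ⇒ order 2.
b·Ac: 35/12·13/6 + 3·533/216 = 247/18 ≠ 1/6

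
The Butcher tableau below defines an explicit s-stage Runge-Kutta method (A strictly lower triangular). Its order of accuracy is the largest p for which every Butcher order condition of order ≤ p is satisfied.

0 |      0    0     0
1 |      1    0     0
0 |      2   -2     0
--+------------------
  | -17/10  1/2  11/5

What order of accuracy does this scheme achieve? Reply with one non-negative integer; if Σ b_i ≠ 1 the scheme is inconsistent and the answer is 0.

2

b = (-17/10, 1/2, 11/5)
c = (0, 1, 0)
Ac = (0, 0, -2)
Σ b_i: (-17/10)·1 + 1/2·1 + 11/5·1 = 1 ✓
b·c: 1/2·1 = 1/2 ✓
b·c²: 1/2·1 = 1/2 ≠ 1/3 ⇒ order 2.
b·Ac: 11/5·(-2) = -22/5 ≠ 1/6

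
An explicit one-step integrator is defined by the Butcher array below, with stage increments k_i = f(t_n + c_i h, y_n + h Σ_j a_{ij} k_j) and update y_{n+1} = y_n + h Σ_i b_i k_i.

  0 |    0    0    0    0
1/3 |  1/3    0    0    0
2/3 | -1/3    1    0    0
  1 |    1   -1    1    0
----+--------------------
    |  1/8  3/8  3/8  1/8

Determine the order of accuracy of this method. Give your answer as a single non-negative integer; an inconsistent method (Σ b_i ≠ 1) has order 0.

4

b = (1/8, 3/8, 3/8, 1/8)
c = (0, 1/3, 2/3, 1)
Ac = (0, 0, 1/3, 1/3)
Σ b_i: 1/8·1 + 3/8·1 + 3/8·1 + 1/8·1 = 1 ✓
b·c: 3/8·1/3 + 3/8·2/3 + 1/8·1 = 1/2 ✓
b·c²: 3/8·1/9 + 3/8·4/9 + 1/8·1 = 1/3 ✓
b·Ac: 3/8·1/3 + 1/8·1/3 = 1/6 ✓
b·c³: 3/8·1/27 + 3/8·8/27 + 1/8·1 = 1/4 ✓
b·(c∘Ac): 3/8·2/9 + 1/8·1/3 = 1/8 ✓
b·Ac²: 3/8·1/9 + 1/8·1/3 = 1/12 ✓
b·A²c: 1/8·1/3 = 1/24 ✓; 4 stages ⇒ order 4.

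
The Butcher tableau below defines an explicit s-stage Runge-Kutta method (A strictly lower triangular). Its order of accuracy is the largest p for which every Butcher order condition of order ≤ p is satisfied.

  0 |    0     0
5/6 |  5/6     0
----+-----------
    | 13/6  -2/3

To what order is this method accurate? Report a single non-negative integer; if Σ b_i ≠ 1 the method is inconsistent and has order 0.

0

b = (13/6, -2/3)
c = (0, 5/6)
Σ b_i: 13/6·1 + (-2/3)·1 = 3/2 ≠ 1 ⇒ order 0.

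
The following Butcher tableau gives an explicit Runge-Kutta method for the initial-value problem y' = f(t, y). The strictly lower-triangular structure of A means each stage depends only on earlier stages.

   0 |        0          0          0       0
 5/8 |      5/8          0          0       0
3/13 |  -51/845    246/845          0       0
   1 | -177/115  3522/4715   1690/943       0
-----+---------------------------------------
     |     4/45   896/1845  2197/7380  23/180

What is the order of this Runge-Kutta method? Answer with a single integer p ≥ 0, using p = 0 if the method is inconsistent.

b = (4/45, 896/1845, 2197/7380, 23/180)
c = (0, 5/8, 3/13, 1)
Ac = (0, 0, 123/676, 81/92)
Σ b_i: 4/45·1 + 896/1845·1 + 2197/7380·1 + 23/180·1 = 1 ✓
b·c: 896/1845·5/8 + 2197/7380·3/13 + 23/180·1 = 1/2 ✓
b·c²: 896/1845·25/64 + 2197/7380·9/169 + 23/180·1 = 1/3 ✓
b·Ac: 2197/7380·123/676 + 23/180·81/92 = 1/6 ✓
b·c³: 896/1845·125/512 + 2197/7380·27/2197 + 23/180·1 = 1/4 ✓
b·(c∘Ac): 2197/7380·369/8788 + 23/180·81/92 = 1/8 ✓
b·Ac²: 2197/7380·615/5408 + 23/180·285/736 = 1/12 ✓
b·A²c: 23/180·15/46 = 1/24 ✓; 4 stages ⇒ order 4.

4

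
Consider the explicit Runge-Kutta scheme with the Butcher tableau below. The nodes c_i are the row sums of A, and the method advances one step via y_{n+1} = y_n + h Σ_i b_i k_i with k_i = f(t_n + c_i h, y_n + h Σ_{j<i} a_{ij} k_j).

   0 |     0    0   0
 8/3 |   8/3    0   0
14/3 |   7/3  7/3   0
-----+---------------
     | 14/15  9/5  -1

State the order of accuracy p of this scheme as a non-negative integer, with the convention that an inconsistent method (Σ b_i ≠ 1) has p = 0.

0

b = (14/15, 9/5, -1)
c = (0, 8/3, 14/3)
Ac = (0, 0, 56/9)
Σ b_i: 14/15·1 + 9/5·1 + (-1)·1 = 26/15 ≠ 1 ⇒ order 0.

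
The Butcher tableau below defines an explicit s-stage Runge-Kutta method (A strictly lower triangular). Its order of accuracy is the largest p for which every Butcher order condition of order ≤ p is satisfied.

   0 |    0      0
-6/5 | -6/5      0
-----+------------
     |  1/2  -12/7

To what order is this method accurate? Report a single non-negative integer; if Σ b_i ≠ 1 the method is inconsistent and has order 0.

0

b = (1/2, -12/7)
c = (0, -6/5)
Σ b_i: 1/2·1 + (-12/7)·1 = -17/14 ≠ 1 ⇒ order 0.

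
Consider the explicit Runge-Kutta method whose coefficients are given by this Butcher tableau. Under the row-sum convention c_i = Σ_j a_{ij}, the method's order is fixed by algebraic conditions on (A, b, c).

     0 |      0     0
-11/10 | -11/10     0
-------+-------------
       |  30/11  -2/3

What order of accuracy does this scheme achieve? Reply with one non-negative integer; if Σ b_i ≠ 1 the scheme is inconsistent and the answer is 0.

0

b = (30/11, -2/3)
c = (0, -11/10)
Σ b_i: 30/11·1 + (-2/3)·1 = 68/33 ≠ 1 ⇒ order 0.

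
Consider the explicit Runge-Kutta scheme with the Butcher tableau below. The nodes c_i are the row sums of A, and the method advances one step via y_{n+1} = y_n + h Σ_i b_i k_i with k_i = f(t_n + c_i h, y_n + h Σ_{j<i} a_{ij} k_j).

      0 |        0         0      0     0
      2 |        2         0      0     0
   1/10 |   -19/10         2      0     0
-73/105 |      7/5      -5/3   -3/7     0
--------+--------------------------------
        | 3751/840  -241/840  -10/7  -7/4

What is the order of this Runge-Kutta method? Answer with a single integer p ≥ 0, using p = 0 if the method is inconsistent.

2

b = (3751/840, -241/840, -10/7, -7/4)
c = (0, 2, 1/10, -73/105)
Ac = (0, 0, 4, -709/210)
Σ b_i: 3751/840·1 + (-241/840)·1 + (-10/7)·1 + (-7/4)·1 = 1 ✓
b·c: (-241/840)·2 + (-10/7)·1/10 + (-7/4)·(-73/105) = 1/2 ✓
b·c²: (-241/840)·4 + (-10/7)·1/100 + (-7/4)·5329/11025 = -1807/900 ≠ 1/3 ⇒ order 2.
b·Ac: (-10/7)·4 + (-7/4)·(-709/210) = 163/840 ≠ 1/6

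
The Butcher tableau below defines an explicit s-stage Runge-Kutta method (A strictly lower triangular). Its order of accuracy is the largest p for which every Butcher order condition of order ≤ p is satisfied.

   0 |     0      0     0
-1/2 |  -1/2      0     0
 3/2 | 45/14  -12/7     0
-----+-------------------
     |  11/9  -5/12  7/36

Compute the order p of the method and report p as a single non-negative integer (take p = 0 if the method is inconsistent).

3

b = (11/9, -5/12, 7/36)
c = (0, -1/2, 3/2)
Ac = (0, 0, 6/7)
Σ b_i: 11/9·1 + (-5/12)·1 + 7/36·1 = 1 ✓
b·c: (-5/12)·(-1/2) + 7/36·3/2 = 1/2 ✓
b·c²: (-5/12)·1/4 + 7/36·9/4 = 1/3 ✓
b·Ac: 7/36·6/7 = 1/6 ✓; 3 stages ⇒ order 3.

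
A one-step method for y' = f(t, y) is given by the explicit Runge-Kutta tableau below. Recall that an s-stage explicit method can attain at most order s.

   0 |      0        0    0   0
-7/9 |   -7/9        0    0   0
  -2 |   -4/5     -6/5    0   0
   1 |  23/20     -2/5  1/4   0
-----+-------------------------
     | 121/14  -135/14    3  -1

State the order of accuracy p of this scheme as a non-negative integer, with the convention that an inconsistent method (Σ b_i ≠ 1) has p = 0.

b = (121/14, -135/14, 3, -1)
c = (0, -7/9, -2, 1)
Ac = (0, 0, 14/15, -17/90)
Σ b_i: 121/14·1 + (-135/14)·1 + 3·1 + (-1)·1 = 1 ✓
b·c: (-135/14)·(-7/9) + 3·(-2) + (-1)·1 = 1/2 ✓
b·c²: (-135/14)·49/81 + 3·4 + (-1)·1 = 31/6 ≠ 1/3 ⇒ order 2.
b·Ac: 3·14/15 + (-1)·(-17/90) = 269/90 ≠ 1/6

2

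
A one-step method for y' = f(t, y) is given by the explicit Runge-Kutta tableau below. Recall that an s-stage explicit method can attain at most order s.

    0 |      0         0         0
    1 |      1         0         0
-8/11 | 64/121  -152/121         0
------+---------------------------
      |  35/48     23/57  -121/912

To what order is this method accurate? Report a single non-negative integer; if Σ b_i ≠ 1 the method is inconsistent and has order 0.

3

b = (35/48, 23/57, -121/912)
c = (0, 1, -8/11)
Ac = (0, 0, -152/121)
Σ b_i: 35/48·1 + 23/57·1 + (-121/912)·1 = 1 ✓
b·c: 23/57·1 + (-121/912)·(-8/11) = 1/2 ✓
b·c²: 23/57·1 + (-121/912)·64/121 = 1/3 ✓
b·Ac: (-121/912)·(-152/121) = 1/6 ✓; 3 stages ⇒ order 3.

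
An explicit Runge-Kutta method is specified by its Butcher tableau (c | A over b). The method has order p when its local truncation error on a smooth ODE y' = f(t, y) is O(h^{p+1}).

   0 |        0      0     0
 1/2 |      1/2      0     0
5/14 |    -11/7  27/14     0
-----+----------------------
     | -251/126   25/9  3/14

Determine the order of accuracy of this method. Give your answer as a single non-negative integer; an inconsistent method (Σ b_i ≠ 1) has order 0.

1

b = (-251/126, 25/9, 3/14)
c = (0, 1/2, 5/14)
Ac = (0, 0, 27/28)
Σ b_i: (-251/126)·1 + 25/9·1 + 3/14·1 = 1 ✓
b·c: 25/9·1/2 + 3/14·5/14 = 2585/1764 ≠ 1/2 ⇒ order 1.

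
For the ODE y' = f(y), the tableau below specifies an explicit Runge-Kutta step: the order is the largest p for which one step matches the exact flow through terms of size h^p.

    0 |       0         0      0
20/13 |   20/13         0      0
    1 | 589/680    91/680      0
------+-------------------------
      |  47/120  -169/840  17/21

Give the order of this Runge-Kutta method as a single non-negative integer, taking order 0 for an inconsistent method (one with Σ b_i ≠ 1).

3

b = (47/120, -169/840, 17/21)
c = (0, 20/13, 1)
Ac = (0, 0, 7/34)
Σ b_i: 47/120·1 + (-169/840)·1 + 17/21·1 = 1 ✓
b·c: (-169/840)·20/13 + 17/21·1 = 1/2 ✓
b·c²: (-169/840)·400/169 + 17/21·1 = 1/3 ✓
b·Ac: 17/21·7/34 = 1/6 ✓; 3 stages ⇒ order 3.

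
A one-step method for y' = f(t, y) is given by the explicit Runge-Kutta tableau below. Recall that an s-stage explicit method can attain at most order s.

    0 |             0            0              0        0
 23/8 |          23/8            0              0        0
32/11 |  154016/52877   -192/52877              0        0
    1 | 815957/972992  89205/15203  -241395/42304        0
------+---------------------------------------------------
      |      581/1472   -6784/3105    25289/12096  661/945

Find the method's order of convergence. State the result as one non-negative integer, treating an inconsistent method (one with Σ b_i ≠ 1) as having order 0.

b = (581/1472, -6784/3105, 25289/12096, 661/945)
c = (0, 23/8, 32/11, 1)
Ac = (0, 0, -24/2299, 1425/5288)
Σ b_i: 581/1472·1 + (-6784/3105)·1 + 25289/12096·1 + 661/945·1 = 1 ✓
b·c: (-6784/3105)·23/8 + 25289/12096·32/11 + 661/945·1 = 1/2 ✓
b·c²: (-6784/3105)·529/64 + 25289/12096·1024/121 + 661/945·1 = 1/3 ✓
b·Ac: 25289/12096·(-24/2299) + 661/945·1425/5288 = 1/6 ✓
b·c³: (-6784/3105)·12167/512 + 25289/12096·32768/1331 + 661/945·1 = 1/4 ✓
b·(c∘Ac): 25289/12096·(-768/25289) + 661/945·1425/5288 = 1/8 ✓
b·Ac²: 25289/12096·(-69/2299) + 661/945·8835/42304 = 1/12 ✓
b·A²c: 661/945·315/5288 = 1/24 ✓; 4 stages ⇒ order 4.

4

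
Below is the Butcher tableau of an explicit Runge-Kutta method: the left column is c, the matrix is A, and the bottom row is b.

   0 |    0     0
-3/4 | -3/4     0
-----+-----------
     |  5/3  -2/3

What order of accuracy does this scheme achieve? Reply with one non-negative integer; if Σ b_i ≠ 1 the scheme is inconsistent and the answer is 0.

b = (5/3, -2/3)
c = (0, -3/4)
Σ b_i: 5/3·1 + (-2/3)·1 = 1 ✓
b·c: (-2/3)·(-3/4) = 1/2 ✓; 2 stages ⇒ order 2.

2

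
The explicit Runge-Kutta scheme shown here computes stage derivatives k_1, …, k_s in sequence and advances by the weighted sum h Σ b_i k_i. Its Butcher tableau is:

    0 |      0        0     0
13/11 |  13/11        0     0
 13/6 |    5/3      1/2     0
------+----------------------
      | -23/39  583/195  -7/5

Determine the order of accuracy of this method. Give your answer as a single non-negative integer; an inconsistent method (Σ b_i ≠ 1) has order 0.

b = (-23/39, 583/195, -7/5)
c = (0, 13/11, 13/6)
Ac = (0, 0, 13/22)
Σ b_i: (-23/39)·1 + 583/195·1 + (-7/5)·1 = 1 ✓
b·c: 583/195·13/11 + (-7/5)·13/6 = 1/2 ✓
b·c²: 583/195·169/121 + (-7/5)·169/36 = -949/396 ≠ 1/3 ⇒ order 2.
b·Ac: (-7/5)·13/22 = -91/110 ≠ 1/6

2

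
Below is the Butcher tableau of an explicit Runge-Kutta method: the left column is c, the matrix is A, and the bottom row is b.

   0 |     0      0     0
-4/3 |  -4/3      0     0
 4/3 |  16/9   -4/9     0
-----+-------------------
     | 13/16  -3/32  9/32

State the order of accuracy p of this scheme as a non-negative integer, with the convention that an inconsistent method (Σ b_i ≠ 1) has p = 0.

3

b = (13/16, -3/32, 9/32)
c = (0, -4/3, 4/3)
Ac = (0, 0, 16/27)
Σ b_i: 13/16·1 + (-3/32)·1 + 9/32·1 = 1 ✓
b·c: (-3/32)·(-4/3) + 9/32·4/3 = 1/2 ✓
b·c²: (-3/32)·16/9 + 9/32·16/9 = 1/3 ✓
b·Ac: 9/32·16/27 = 1/6 ✓; 3 stages ⇒ order 3.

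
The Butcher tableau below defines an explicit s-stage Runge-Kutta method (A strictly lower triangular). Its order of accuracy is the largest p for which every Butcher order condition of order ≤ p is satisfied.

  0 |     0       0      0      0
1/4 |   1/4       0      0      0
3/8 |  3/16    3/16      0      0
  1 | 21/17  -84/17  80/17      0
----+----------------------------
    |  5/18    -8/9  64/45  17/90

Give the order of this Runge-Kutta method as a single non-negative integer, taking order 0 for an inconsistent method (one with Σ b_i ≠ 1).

4

b = (5/18, -8/9, 64/45, 17/90)
c = (0, 1/4, 3/8, 1)
Ac = (0, 0, 3/64, 9/17)
Σ b_i: 5/18·1 + (-8/9)·1 + 64/45·1 + 17/90·1 = 1 ✓
b·c: (-8/9)·1/4 + 64/45·3/8 + 17/90·1 = 1/2 ✓
b·c²: (-8/9)·1/16 + 64/45·9/64 + 17/90·1 = 1/3 ✓
b·Ac: 64/45·3/64 + 17/90·9/17 = 1/6 ✓
b·c³: (-8/9)·1/64 + 64/45·27/512 + 17/90·1 = 1/4 ✓
b·(c∘Ac): 64/45·9/512 + 17/90·9/17 = 1/8 ✓
b·Ac²: 64/45·3/256 + 17/90·6/17 = 1/12 ✓
b·A²c: 17/90·15/68 = 1/24 ✓; 4 stages ⇒ order 4.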